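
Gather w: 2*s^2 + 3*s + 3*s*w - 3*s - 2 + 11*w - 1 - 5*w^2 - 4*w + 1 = 2*s^2 - 5*w^2 + w*(3*s + 7) - 2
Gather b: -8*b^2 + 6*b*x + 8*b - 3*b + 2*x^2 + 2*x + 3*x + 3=-8*b^2 + b*(6*x + 5) + 2*x^2 + 5*x + 3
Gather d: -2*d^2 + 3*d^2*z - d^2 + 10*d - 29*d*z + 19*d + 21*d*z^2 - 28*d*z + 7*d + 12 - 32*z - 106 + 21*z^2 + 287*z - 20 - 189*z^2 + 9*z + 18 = d^2*(3*z - 3) + d*(21*z^2 - 57*z + 36) - 168*z^2 + 264*z - 96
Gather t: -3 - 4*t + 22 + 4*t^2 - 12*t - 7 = 4*t^2 - 16*t + 12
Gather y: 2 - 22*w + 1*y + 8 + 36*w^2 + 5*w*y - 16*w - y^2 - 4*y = 36*w^2 - 38*w - y^2 + y*(5*w - 3) + 10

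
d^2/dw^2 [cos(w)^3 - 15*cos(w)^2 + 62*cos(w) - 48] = -251*cos(w)/4 + 30*cos(2*w) - 9*cos(3*w)/4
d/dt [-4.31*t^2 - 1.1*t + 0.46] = -8.62*t - 1.1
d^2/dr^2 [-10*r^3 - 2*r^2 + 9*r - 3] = -60*r - 4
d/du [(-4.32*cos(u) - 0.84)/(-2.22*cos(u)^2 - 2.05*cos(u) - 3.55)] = (9.5904*cos(u)^2 + 3.7296*cos(u) - 13.614)*sin(u)/(4.9284*cos(u)^4 + 9.102*cos(u)^3 + 19.9645*cos(u)^2 + 14.555*cos(u) + 12.6025)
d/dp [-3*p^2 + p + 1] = 1 - 6*p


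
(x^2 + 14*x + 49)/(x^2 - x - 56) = (x + 7)/(x - 8)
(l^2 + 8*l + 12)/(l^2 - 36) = (l + 2)/(l - 6)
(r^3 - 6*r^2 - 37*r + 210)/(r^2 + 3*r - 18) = (r^2 - 12*r + 35)/(r - 3)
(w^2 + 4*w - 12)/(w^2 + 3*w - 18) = (w - 2)/(w - 3)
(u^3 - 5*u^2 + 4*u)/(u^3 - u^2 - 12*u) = (u - 1)/(u + 3)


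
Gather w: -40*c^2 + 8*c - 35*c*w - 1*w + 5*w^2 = -40*c^2 + 8*c + 5*w^2 + w*(-35*c - 1)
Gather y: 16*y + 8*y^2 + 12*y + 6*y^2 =14*y^2 + 28*y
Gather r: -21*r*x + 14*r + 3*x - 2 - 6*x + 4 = r*(14 - 21*x) - 3*x + 2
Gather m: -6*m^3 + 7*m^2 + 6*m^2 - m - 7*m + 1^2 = -6*m^3 + 13*m^2 - 8*m + 1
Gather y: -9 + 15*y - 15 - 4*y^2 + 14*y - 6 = -4*y^2 + 29*y - 30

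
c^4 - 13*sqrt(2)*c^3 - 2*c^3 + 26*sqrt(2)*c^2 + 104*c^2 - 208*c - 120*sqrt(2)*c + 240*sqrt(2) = (c - 2)*(c - 6*sqrt(2))*(c - 5*sqrt(2))*(c - 2*sqrt(2))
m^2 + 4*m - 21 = (m - 3)*(m + 7)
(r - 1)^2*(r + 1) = r^3 - r^2 - r + 1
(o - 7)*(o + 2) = o^2 - 5*o - 14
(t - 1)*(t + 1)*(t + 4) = t^3 + 4*t^2 - t - 4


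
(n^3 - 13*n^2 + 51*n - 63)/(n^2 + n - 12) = (n^2 - 10*n + 21)/(n + 4)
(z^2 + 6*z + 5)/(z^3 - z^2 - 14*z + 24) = (z^2 + 6*z + 5)/(z^3 - z^2 - 14*z + 24)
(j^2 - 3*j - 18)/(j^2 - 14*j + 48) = (j + 3)/(j - 8)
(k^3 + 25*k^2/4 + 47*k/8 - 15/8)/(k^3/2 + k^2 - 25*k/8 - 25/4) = (8*k^3 + 50*k^2 + 47*k - 15)/(4*k^3 + 8*k^2 - 25*k - 50)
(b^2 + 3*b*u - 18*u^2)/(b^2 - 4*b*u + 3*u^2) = (-b - 6*u)/(-b + u)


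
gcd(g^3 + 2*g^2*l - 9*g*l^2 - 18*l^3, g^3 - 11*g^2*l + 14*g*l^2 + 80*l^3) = g + 2*l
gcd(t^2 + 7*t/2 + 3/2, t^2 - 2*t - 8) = 1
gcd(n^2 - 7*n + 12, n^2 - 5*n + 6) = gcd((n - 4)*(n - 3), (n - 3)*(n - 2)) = n - 3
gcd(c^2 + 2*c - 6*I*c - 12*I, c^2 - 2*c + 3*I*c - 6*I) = 1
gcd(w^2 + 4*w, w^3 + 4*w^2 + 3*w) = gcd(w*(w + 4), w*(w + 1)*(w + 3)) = w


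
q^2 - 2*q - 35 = (q - 7)*(q + 5)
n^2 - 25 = (n - 5)*(n + 5)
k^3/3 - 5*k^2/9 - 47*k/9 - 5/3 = (k/3 + 1)*(k - 5)*(k + 1/3)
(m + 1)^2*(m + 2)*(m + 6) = m^4 + 10*m^3 + 29*m^2 + 32*m + 12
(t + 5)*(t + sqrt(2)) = t^2 + sqrt(2)*t + 5*t + 5*sqrt(2)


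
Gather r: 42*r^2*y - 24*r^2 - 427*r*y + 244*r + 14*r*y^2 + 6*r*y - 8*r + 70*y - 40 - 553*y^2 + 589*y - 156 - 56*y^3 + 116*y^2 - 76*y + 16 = r^2*(42*y - 24) + r*(14*y^2 - 421*y + 236) - 56*y^3 - 437*y^2 + 583*y - 180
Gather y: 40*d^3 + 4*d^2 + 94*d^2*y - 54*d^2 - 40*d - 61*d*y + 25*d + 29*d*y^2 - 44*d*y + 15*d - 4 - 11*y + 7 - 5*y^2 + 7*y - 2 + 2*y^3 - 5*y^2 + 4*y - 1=40*d^3 - 50*d^2 + 2*y^3 + y^2*(29*d - 10) + y*(94*d^2 - 105*d)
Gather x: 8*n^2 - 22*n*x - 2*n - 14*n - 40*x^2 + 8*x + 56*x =8*n^2 - 16*n - 40*x^2 + x*(64 - 22*n)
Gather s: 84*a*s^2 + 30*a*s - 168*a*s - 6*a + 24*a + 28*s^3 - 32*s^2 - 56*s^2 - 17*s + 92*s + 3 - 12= 18*a + 28*s^3 + s^2*(84*a - 88) + s*(75 - 138*a) - 9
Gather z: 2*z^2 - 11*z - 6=2*z^2 - 11*z - 6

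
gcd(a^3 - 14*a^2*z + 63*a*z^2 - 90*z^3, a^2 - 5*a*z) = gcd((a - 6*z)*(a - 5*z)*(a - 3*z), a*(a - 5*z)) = -a + 5*z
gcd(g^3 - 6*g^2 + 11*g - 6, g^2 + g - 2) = g - 1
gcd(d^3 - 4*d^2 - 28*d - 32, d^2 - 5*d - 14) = d + 2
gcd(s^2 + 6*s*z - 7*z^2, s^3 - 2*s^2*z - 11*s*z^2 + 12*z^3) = -s + z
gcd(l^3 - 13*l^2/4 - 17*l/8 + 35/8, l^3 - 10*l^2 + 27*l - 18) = l - 1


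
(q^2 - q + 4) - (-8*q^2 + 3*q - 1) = 9*q^2 - 4*q + 5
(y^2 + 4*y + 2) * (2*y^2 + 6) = 2*y^4 + 8*y^3 + 10*y^2 + 24*y + 12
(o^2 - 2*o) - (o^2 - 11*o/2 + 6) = 7*o/2 - 6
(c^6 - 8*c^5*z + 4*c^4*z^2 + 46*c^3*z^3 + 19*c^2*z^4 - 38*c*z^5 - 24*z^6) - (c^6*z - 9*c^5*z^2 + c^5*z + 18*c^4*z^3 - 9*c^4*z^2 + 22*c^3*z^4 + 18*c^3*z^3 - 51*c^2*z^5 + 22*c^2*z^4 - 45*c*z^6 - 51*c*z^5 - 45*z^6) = -c^6*z + c^6 + 9*c^5*z^2 - 9*c^5*z - 18*c^4*z^3 + 13*c^4*z^2 - 22*c^3*z^4 + 28*c^3*z^3 + 51*c^2*z^5 - 3*c^2*z^4 + 45*c*z^6 + 13*c*z^5 + 21*z^6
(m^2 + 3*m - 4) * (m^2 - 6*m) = m^4 - 3*m^3 - 22*m^2 + 24*m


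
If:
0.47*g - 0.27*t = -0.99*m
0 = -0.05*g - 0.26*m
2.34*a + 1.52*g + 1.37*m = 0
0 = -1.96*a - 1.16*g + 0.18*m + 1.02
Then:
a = -3.85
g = 7.18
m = -1.38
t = 7.43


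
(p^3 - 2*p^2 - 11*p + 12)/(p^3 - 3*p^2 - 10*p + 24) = (p - 1)/(p - 2)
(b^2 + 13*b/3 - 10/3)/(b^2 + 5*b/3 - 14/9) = 3*(b + 5)/(3*b + 7)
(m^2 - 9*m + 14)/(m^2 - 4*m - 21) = (m - 2)/(m + 3)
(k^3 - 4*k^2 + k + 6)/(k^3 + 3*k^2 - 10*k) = (k^2 - 2*k - 3)/(k*(k + 5))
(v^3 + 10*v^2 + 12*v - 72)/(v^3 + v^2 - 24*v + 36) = (v + 6)/(v - 3)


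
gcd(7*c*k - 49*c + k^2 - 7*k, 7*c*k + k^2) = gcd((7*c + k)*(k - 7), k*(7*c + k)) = 7*c + k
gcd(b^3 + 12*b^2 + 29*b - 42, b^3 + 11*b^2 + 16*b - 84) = b^2 + 13*b + 42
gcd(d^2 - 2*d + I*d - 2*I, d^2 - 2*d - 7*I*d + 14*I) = d - 2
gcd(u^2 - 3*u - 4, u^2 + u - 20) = u - 4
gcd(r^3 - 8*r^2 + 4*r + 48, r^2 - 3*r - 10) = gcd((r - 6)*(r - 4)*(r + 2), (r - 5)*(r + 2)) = r + 2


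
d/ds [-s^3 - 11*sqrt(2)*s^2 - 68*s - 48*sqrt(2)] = -3*s^2 - 22*sqrt(2)*s - 68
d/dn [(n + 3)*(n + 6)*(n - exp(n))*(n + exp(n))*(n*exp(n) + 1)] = n^5*exp(n) + 14*n^4*exp(n) - 3*n^3*exp(3*n) + 54*n^3*exp(n) + 4*n^3 - 30*n^2*exp(3*n) - 2*n^2*exp(2*n) + 54*n^2*exp(n) + 27*n^2 - 72*n*exp(3*n) - 20*n*exp(2*n) + 36*n - 18*exp(3*n) - 45*exp(2*n)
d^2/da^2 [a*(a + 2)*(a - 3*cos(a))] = 3*a^2*cos(a) + 12*a*sin(a) + 6*a*cos(a) + 6*a + 12*sin(a) - 6*cos(a) + 4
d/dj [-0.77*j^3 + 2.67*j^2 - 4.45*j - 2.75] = -2.31*j^2 + 5.34*j - 4.45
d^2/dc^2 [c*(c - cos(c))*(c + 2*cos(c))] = -c^2*cos(c) - 4*c*sin(c) + 4*c*cos(2*c) + 6*c + 4*sin(2*c) + 2*cos(c)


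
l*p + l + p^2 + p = (l + p)*(p + 1)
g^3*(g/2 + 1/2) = g^4/2 + g^3/2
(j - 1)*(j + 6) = j^2 + 5*j - 6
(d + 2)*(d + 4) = d^2 + 6*d + 8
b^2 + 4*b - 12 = (b - 2)*(b + 6)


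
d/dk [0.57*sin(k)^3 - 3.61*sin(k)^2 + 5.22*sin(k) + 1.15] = (1.71*sin(k)^2 - 7.22*sin(k) + 5.22)*cos(k)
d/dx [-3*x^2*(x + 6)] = 9*x*(-x - 4)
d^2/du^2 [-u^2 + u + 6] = -2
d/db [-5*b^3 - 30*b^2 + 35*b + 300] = -15*b^2 - 60*b + 35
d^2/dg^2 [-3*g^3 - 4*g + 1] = -18*g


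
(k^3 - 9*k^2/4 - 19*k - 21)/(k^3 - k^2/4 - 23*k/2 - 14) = (k - 6)/(k - 4)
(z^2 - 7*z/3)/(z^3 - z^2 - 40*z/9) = 3*(7 - 3*z)/(-9*z^2 + 9*z + 40)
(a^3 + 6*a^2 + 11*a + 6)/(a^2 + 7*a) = (a^3 + 6*a^2 + 11*a + 6)/(a*(a + 7))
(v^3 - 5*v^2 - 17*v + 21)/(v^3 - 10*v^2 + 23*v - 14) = (v + 3)/(v - 2)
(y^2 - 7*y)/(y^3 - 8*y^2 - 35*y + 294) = y/(y^2 - y - 42)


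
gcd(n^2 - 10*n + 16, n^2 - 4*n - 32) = n - 8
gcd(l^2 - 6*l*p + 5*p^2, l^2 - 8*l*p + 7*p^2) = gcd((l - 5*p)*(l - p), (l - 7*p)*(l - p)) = -l + p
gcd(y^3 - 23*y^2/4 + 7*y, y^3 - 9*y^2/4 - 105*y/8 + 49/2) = y^2 - 23*y/4 + 7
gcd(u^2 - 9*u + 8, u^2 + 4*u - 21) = 1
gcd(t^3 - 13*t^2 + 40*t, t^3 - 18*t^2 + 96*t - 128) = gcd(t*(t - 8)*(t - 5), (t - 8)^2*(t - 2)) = t - 8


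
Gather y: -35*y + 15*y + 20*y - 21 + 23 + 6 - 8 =0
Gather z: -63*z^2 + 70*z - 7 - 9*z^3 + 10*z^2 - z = -9*z^3 - 53*z^2 + 69*z - 7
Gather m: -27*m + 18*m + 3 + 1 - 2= 2 - 9*m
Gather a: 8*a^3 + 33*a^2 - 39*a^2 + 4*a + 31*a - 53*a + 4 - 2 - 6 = 8*a^3 - 6*a^2 - 18*a - 4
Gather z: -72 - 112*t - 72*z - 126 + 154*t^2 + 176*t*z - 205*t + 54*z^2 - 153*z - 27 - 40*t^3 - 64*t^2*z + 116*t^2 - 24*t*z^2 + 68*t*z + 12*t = -40*t^3 + 270*t^2 - 305*t + z^2*(54 - 24*t) + z*(-64*t^2 + 244*t - 225) - 225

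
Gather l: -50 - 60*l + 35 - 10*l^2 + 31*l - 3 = -10*l^2 - 29*l - 18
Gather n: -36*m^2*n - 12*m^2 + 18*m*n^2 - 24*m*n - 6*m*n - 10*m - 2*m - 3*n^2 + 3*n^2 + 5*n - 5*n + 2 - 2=-12*m^2 + 18*m*n^2 - 12*m + n*(-36*m^2 - 30*m)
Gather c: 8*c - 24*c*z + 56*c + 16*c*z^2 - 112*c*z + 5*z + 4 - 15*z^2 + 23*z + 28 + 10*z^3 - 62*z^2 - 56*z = c*(16*z^2 - 136*z + 64) + 10*z^3 - 77*z^2 - 28*z + 32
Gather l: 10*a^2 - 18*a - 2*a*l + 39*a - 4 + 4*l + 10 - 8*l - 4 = 10*a^2 + 21*a + l*(-2*a - 4) + 2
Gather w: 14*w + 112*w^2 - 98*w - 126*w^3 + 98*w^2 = -126*w^3 + 210*w^2 - 84*w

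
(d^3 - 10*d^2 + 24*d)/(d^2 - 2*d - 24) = d*(d - 4)/(d + 4)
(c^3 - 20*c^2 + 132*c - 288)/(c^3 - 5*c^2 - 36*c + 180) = (c^2 - 14*c + 48)/(c^2 + c - 30)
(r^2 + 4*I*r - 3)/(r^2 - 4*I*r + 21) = (r + I)/(r - 7*I)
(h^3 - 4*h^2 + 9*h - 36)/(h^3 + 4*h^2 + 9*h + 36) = (h - 4)/(h + 4)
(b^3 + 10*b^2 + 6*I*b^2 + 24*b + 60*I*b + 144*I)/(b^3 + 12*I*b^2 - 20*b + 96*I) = (b^2 + 10*b + 24)/(b^2 + 6*I*b + 16)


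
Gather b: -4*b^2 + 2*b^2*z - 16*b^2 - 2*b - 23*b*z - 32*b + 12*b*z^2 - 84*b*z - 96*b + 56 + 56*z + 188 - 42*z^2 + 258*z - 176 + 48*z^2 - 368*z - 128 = b^2*(2*z - 20) + b*(12*z^2 - 107*z - 130) + 6*z^2 - 54*z - 60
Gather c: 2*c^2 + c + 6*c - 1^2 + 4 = 2*c^2 + 7*c + 3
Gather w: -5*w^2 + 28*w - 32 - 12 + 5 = -5*w^2 + 28*w - 39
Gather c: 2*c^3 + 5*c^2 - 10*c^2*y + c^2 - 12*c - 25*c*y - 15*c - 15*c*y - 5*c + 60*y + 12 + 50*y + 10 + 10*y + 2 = 2*c^3 + c^2*(6 - 10*y) + c*(-40*y - 32) + 120*y + 24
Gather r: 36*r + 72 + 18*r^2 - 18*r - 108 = 18*r^2 + 18*r - 36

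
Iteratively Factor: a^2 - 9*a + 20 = (a - 5)*(a - 4)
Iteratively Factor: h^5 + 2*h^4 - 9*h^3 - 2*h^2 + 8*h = (h + 1)*(h^4 + h^3 - 10*h^2 + 8*h) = (h - 1)*(h + 1)*(h^3 + 2*h^2 - 8*h) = (h - 1)*(h + 1)*(h + 4)*(h^2 - 2*h) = h*(h - 1)*(h + 1)*(h + 4)*(h - 2)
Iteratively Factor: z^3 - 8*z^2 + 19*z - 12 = (z - 4)*(z^2 - 4*z + 3) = (z - 4)*(z - 1)*(z - 3)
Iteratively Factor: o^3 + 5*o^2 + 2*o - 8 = (o + 2)*(o^2 + 3*o - 4) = (o - 1)*(o + 2)*(o + 4)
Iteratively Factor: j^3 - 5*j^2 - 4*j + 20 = (j - 5)*(j^2 - 4) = (j - 5)*(j + 2)*(j - 2)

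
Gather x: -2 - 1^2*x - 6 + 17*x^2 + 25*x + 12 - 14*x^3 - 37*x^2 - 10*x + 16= -14*x^3 - 20*x^2 + 14*x + 20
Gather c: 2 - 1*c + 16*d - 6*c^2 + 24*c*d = -6*c^2 + c*(24*d - 1) + 16*d + 2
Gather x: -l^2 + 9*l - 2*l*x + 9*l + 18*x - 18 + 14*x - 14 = -l^2 + 18*l + x*(32 - 2*l) - 32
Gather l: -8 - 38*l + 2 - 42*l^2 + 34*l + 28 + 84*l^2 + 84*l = 42*l^2 + 80*l + 22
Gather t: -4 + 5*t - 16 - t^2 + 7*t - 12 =-t^2 + 12*t - 32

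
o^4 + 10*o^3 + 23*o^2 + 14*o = o*(o + 1)*(o + 2)*(o + 7)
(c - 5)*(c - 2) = c^2 - 7*c + 10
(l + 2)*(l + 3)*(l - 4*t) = l^3 - 4*l^2*t + 5*l^2 - 20*l*t + 6*l - 24*t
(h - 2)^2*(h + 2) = h^3 - 2*h^2 - 4*h + 8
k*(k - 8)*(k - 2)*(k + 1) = k^4 - 9*k^3 + 6*k^2 + 16*k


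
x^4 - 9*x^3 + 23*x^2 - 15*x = x*(x - 5)*(x - 3)*(x - 1)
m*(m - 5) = m^2 - 5*m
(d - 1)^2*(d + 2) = d^3 - 3*d + 2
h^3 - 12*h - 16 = (h - 4)*(h + 2)^2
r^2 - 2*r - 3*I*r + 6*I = (r - 2)*(r - 3*I)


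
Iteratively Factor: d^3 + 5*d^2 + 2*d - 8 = (d - 1)*(d^2 + 6*d + 8) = (d - 1)*(d + 4)*(d + 2)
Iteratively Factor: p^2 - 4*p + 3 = (p - 3)*(p - 1)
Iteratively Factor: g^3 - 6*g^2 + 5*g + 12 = (g + 1)*(g^2 - 7*g + 12) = (g - 3)*(g + 1)*(g - 4)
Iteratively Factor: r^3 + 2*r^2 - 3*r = (r - 1)*(r^2 + 3*r) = (r - 1)*(r + 3)*(r)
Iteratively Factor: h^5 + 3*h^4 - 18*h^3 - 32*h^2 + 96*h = (h - 2)*(h^4 + 5*h^3 - 8*h^2 - 48*h) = h*(h - 2)*(h^3 + 5*h^2 - 8*h - 48) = h*(h - 3)*(h - 2)*(h^2 + 8*h + 16) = h*(h - 3)*(h - 2)*(h + 4)*(h + 4)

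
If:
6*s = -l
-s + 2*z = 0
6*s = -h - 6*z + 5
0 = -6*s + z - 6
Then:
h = 163/11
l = 72/11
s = -12/11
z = -6/11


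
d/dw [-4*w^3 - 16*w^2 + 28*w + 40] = -12*w^2 - 32*w + 28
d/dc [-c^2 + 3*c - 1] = 3 - 2*c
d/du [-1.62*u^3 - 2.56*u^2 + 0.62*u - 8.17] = -4.86*u^2 - 5.12*u + 0.62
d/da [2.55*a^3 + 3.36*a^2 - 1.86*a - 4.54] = 7.65*a^2 + 6.72*a - 1.86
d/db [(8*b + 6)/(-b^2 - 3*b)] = 2*(4*b^2 + 6*b + 9)/(b^2*(b^2 + 6*b + 9))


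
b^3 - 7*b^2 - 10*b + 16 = (b - 8)*(b - 1)*(b + 2)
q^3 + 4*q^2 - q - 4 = (q - 1)*(q + 1)*(q + 4)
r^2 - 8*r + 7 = (r - 7)*(r - 1)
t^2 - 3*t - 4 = (t - 4)*(t + 1)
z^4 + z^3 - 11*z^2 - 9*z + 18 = (z - 3)*(z - 1)*(z + 2)*(z + 3)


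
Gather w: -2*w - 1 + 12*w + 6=10*w + 5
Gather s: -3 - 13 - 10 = -26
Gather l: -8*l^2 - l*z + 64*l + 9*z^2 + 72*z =-8*l^2 + l*(64 - z) + 9*z^2 + 72*z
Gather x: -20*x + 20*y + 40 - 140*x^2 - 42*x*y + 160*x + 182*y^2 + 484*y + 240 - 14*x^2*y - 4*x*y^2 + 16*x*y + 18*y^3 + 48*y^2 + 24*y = x^2*(-14*y - 140) + x*(-4*y^2 - 26*y + 140) + 18*y^3 + 230*y^2 + 528*y + 280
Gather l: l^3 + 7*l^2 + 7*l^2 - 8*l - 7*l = l^3 + 14*l^2 - 15*l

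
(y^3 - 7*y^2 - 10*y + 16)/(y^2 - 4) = (y^2 - 9*y + 8)/(y - 2)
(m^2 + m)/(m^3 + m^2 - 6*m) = (m + 1)/(m^2 + m - 6)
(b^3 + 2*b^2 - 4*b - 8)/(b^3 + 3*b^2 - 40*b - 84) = (b^2 - 4)/(b^2 + b - 42)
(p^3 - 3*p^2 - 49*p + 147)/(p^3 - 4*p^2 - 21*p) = (p^2 + 4*p - 21)/(p*(p + 3))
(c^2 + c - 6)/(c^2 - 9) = (c - 2)/(c - 3)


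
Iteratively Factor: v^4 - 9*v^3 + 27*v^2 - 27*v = (v - 3)*(v^3 - 6*v^2 + 9*v) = (v - 3)^2*(v^2 - 3*v) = (v - 3)^3*(v)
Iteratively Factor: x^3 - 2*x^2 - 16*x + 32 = (x - 4)*(x^2 + 2*x - 8) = (x - 4)*(x + 4)*(x - 2)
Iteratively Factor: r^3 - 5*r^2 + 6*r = (r - 2)*(r^2 - 3*r) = r*(r - 2)*(r - 3)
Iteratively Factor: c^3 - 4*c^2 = (c - 4)*(c^2) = c*(c - 4)*(c)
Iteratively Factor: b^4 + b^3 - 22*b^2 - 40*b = (b + 4)*(b^3 - 3*b^2 - 10*b) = b*(b + 4)*(b^2 - 3*b - 10) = b*(b + 2)*(b + 4)*(b - 5)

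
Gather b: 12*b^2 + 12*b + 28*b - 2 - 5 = 12*b^2 + 40*b - 7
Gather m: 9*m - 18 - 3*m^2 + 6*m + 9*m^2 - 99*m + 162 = 6*m^2 - 84*m + 144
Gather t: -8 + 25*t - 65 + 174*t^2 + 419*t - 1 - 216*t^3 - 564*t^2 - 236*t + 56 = -216*t^3 - 390*t^2 + 208*t - 18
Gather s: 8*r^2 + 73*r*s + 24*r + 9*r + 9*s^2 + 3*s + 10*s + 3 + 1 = 8*r^2 + 33*r + 9*s^2 + s*(73*r + 13) + 4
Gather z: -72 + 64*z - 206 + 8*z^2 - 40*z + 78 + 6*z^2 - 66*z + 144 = 14*z^2 - 42*z - 56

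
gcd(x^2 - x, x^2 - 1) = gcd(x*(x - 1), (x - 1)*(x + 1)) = x - 1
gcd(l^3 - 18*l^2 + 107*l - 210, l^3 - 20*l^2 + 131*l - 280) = l^2 - 12*l + 35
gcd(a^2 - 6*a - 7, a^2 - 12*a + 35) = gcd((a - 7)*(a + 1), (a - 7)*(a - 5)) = a - 7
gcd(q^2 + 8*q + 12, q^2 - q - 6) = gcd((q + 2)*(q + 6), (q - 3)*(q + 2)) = q + 2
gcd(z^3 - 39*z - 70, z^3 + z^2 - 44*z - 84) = z^2 - 5*z - 14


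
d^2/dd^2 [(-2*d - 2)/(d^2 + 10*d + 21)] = 4*(-4*(d + 1)*(d + 5)^2 + (3*d + 11)*(d^2 + 10*d + 21))/(d^2 + 10*d + 21)^3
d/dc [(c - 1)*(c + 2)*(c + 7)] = 3*c^2 + 16*c + 5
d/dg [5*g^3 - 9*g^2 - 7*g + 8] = 15*g^2 - 18*g - 7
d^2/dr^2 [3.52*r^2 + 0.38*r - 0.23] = 7.04000000000000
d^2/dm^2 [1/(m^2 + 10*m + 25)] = 6/(m^4 + 20*m^3 + 150*m^2 + 500*m + 625)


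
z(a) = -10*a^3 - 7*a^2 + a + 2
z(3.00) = -328.00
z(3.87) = -678.57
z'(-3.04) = -233.69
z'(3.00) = -311.00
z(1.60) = -55.28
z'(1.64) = -102.65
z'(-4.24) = -478.97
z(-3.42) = 316.72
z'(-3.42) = -302.01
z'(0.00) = 1.00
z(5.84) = -2222.67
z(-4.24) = 634.17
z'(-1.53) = -47.81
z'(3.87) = -502.49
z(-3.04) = 215.21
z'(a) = -30*a^2 - 14*a + 1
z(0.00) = 2.00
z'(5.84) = -1103.93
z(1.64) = -59.30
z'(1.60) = -98.20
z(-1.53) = 19.90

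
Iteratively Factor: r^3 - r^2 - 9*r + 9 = (r - 1)*(r^2 - 9) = (r - 1)*(r + 3)*(r - 3)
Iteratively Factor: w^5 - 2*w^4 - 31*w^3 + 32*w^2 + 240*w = (w - 5)*(w^4 + 3*w^3 - 16*w^2 - 48*w) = (w - 5)*(w + 4)*(w^3 - w^2 - 12*w) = (w - 5)*(w - 4)*(w + 4)*(w^2 + 3*w) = (w - 5)*(w - 4)*(w + 3)*(w + 4)*(w)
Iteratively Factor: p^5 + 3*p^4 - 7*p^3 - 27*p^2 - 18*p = (p)*(p^4 + 3*p^3 - 7*p^2 - 27*p - 18) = p*(p + 2)*(p^3 + p^2 - 9*p - 9) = p*(p + 2)*(p + 3)*(p^2 - 2*p - 3) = p*(p + 1)*(p + 2)*(p + 3)*(p - 3)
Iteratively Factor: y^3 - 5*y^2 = (y)*(y^2 - 5*y) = y^2*(y - 5)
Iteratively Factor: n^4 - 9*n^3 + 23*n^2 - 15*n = (n - 3)*(n^3 - 6*n^2 + 5*n) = (n - 5)*(n - 3)*(n^2 - n) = (n - 5)*(n - 3)*(n - 1)*(n)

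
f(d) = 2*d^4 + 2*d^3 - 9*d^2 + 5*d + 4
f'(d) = 8*d^3 + 6*d^2 - 18*d + 5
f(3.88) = 458.00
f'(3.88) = 492.77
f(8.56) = 11379.82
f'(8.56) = 5308.34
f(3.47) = 286.51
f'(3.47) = 349.04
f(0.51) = 4.61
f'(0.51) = -1.56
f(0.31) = 4.76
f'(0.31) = 0.23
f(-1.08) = -11.70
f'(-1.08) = 21.36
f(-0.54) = -1.47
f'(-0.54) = 15.21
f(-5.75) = 1483.73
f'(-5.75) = -1214.00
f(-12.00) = 36664.00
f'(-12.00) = -12739.00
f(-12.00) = 36664.00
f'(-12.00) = -12739.00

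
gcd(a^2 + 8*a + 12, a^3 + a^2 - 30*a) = a + 6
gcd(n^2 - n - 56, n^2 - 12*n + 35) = 1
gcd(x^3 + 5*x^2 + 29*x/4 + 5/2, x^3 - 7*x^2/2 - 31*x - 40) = x^2 + 9*x/2 + 5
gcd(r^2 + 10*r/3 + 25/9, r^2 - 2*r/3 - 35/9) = r + 5/3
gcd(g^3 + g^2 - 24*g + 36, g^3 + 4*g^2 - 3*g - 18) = g - 2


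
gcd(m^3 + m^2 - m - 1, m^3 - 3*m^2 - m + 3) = m^2 - 1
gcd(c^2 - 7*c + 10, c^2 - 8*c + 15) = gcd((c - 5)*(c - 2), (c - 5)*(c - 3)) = c - 5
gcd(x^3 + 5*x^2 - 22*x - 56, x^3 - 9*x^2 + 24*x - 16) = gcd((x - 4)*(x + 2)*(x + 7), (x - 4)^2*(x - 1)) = x - 4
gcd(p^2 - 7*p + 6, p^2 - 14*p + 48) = p - 6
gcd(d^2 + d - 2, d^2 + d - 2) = d^2 + d - 2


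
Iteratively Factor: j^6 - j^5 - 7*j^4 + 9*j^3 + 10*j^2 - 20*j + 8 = (j - 1)*(j^5 - 7*j^3 + 2*j^2 + 12*j - 8) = (j - 1)^2*(j^4 + j^3 - 6*j^2 - 4*j + 8) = (j - 1)^2*(j + 2)*(j^3 - j^2 - 4*j + 4) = (j - 1)^2*(j + 2)^2*(j^2 - 3*j + 2) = (j - 1)^3*(j + 2)^2*(j - 2)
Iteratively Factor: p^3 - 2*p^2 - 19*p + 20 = (p - 5)*(p^2 + 3*p - 4) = (p - 5)*(p - 1)*(p + 4)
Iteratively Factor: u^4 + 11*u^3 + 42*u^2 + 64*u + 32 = (u + 2)*(u^3 + 9*u^2 + 24*u + 16) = (u + 1)*(u + 2)*(u^2 + 8*u + 16) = (u + 1)*(u + 2)*(u + 4)*(u + 4)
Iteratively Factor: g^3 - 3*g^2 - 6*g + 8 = (g - 4)*(g^2 + g - 2) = (g - 4)*(g - 1)*(g + 2)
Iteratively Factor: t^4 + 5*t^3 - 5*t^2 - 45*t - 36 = (t + 4)*(t^3 + t^2 - 9*t - 9) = (t + 3)*(t + 4)*(t^2 - 2*t - 3) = (t - 3)*(t + 3)*(t + 4)*(t + 1)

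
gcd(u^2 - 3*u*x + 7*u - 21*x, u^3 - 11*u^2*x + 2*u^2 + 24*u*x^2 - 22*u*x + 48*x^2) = -u + 3*x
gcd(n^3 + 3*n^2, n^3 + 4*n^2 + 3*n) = n^2 + 3*n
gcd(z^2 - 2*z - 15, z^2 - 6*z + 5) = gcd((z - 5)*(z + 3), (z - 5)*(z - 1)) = z - 5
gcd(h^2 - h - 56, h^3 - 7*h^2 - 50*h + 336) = h^2 - h - 56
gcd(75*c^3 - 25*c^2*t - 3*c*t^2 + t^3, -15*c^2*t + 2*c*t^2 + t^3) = -15*c^2 + 2*c*t + t^2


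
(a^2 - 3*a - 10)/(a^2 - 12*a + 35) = (a + 2)/(a - 7)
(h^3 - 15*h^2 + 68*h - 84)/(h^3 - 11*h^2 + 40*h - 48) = (h^3 - 15*h^2 + 68*h - 84)/(h^3 - 11*h^2 + 40*h - 48)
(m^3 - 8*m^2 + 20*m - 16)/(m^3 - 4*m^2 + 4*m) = (m - 4)/m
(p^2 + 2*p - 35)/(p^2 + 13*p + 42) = (p - 5)/(p + 6)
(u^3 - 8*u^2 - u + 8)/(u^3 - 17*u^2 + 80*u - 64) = (u + 1)/(u - 8)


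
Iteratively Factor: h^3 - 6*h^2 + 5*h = (h)*(h^2 - 6*h + 5) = h*(h - 5)*(h - 1)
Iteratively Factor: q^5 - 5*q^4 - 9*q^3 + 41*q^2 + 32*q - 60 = (q - 5)*(q^4 - 9*q^2 - 4*q + 12) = (q - 5)*(q + 2)*(q^3 - 2*q^2 - 5*q + 6) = (q - 5)*(q + 2)^2*(q^2 - 4*q + 3) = (q - 5)*(q - 3)*(q + 2)^2*(q - 1)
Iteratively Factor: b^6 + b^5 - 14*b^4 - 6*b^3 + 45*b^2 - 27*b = (b - 3)*(b^5 + 4*b^4 - 2*b^3 - 12*b^2 + 9*b) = (b - 3)*(b + 3)*(b^4 + b^3 - 5*b^2 + 3*b) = (b - 3)*(b - 1)*(b + 3)*(b^3 + 2*b^2 - 3*b) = (b - 3)*(b - 1)^2*(b + 3)*(b^2 + 3*b) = (b - 3)*(b - 1)^2*(b + 3)^2*(b)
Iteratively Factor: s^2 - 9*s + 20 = (s - 4)*(s - 5)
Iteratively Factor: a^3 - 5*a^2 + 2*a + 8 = (a - 4)*(a^2 - a - 2) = (a - 4)*(a - 2)*(a + 1)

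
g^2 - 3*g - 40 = (g - 8)*(g + 5)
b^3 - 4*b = b*(b - 2)*(b + 2)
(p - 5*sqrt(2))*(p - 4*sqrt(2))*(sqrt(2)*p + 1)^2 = 2*p^4 - 16*sqrt(2)*p^3 + 45*p^2 + 71*sqrt(2)*p + 40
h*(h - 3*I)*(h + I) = h^3 - 2*I*h^2 + 3*h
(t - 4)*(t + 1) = t^2 - 3*t - 4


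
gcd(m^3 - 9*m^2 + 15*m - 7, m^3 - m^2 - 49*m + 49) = m^2 - 8*m + 7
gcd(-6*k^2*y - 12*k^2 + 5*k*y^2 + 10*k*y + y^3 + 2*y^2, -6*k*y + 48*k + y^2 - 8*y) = 1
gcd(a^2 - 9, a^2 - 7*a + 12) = a - 3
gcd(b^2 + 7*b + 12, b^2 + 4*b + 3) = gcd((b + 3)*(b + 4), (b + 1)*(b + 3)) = b + 3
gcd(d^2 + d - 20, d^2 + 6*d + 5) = d + 5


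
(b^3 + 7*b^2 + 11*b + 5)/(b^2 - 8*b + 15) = (b^3 + 7*b^2 + 11*b + 5)/(b^2 - 8*b + 15)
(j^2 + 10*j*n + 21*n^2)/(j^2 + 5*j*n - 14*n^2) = (j + 3*n)/(j - 2*n)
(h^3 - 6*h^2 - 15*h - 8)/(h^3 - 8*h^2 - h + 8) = (h + 1)/(h - 1)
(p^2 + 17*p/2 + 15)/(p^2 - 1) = (p^2 + 17*p/2 + 15)/(p^2 - 1)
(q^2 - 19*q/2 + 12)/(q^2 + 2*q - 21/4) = 2*(q - 8)/(2*q + 7)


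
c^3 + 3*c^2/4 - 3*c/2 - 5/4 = (c - 5/4)*(c + 1)^2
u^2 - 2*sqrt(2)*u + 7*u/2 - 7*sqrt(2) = (u + 7/2)*(u - 2*sqrt(2))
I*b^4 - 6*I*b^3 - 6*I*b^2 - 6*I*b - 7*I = (b - 7)*(b + 1)*(b + I)*(I*b + 1)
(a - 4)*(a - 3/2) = a^2 - 11*a/2 + 6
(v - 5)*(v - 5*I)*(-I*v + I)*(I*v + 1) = v^4 - 6*v^3 - 6*I*v^3 + 36*I*v^2 + 30*v - 30*I*v - 25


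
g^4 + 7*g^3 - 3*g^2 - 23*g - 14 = (g - 2)*(g + 1)^2*(g + 7)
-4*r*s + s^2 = s*(-4*r + s)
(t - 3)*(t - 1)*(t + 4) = t^3 - 13*t + 12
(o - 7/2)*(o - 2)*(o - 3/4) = o^3 - 25*o^2/4 + 89*o/8 - 21/4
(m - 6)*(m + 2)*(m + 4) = m^3 - 28*m - 48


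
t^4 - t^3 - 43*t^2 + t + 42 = (t - 7)*(t - 1)*(t + 1)*(t + 6)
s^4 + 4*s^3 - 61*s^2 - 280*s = s*(s - 8)*(s + 5)*(s + 7)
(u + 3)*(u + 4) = u^2 + 7*u + 12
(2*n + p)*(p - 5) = 2*n*p - 10*n + p^2 - 5*p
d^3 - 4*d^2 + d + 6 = (d - 3)*(d - 2)*(d + 1)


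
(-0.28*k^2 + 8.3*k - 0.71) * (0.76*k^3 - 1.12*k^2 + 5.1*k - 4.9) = -0.2128*k^5 + 6.6216*k^4 - 11.2636*k^3 + 44.4972*k^2 - 44.291*k + 3.479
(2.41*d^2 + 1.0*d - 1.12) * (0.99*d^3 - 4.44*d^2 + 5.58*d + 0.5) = 2.3859*d^5 - 9.7104*d^4 + 7.899*d^3 + 11.7578*d^2 - 5.7496*d - 0.56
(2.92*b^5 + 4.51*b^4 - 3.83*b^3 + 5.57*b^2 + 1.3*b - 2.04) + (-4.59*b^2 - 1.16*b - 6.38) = 2.92*b^5 + 4.51*b^4 - 3.83*b^3 + 0.98*b^2 + 0.14*b - 8.42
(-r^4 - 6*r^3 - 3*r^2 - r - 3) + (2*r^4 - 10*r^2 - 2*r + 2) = r^4 - 6*r^3 - 13*r^2 - 3*r - 1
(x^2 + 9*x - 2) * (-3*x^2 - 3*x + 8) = -3*x^4 - 30*x^3 - 13*x^2 + 78*x - 16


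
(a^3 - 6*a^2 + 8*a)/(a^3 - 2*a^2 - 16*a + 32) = a/(a + 4)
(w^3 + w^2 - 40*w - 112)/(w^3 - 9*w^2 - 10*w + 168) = (w + 4)/(w - 6)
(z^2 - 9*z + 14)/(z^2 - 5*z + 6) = (z - 7)/(z - 3)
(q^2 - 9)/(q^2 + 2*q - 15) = (q + 3)/(q + 5)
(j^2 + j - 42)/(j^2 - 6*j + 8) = (j^2 + j - 42)/(j^2 - 6*j + 8)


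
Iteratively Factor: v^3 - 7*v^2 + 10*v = (v - 2)*(v^2 - 5*v) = (v - 5)*(v - 2)*(v)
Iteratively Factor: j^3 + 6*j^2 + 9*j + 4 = (j + 4)*(j^2 + 2*j + 1) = (j + 1)*(j + 4)*(j + 1)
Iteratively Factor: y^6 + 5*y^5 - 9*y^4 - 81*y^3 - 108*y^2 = (y - 4)*(y^5 + 9*y^4 + 27*y^3 + 27*y^2) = (y - 4)*(y + 3)*(y^4 + 6*y^3 + 9*y^2) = (y - 4)*(y + 3)^2*(y^3 + 3*y^2) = y*(y - 4)*(y + 3)^2*(y^2 + 3*y) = y*(y - 4)*(y + 3)^3*(y)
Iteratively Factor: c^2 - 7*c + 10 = (c - 5)*(c - 2)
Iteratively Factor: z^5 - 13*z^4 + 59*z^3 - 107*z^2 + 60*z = (z - 5)*(z^4 - 8*z^3 + 19*z^2 - 12*z) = (z - 5)*(z - 1)*(z^3 - 7*z^2 + 12*z) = (z - 5)*(z - 3)*(z - 1)*(z^2 - 4*z) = z*(z - 5)*(z - 3)*(z - 1)*(z - 4)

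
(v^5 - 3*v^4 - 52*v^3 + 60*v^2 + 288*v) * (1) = v^5 - 3*v^4 - 52*v^3 + 60*v^2 + 288*v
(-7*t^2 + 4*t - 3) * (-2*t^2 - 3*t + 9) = 14*t^4 + 13*t^3 - 69*t^2 + 45*t - 27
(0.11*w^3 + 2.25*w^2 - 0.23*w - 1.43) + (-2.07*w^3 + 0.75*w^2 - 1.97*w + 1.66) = -1.96*w^3 + 3.0*w^2 - 2.2*w + 0.23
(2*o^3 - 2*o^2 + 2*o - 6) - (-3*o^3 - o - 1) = 5*o^3 - 2*o^2 + 3*o - 5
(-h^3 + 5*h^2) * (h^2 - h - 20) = -h^5 + 6*h^4 + 15*h^3 - 100*h^2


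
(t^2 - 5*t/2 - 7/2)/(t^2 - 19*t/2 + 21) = (t + 1)/(t - 6)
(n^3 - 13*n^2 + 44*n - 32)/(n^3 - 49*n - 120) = (n^2 - 5*n + 4)/(n^2 + 8*n + 15)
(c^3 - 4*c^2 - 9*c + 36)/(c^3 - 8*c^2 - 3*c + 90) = (c^2 - 7*c + 12)/(c^2 - 11*c + 30)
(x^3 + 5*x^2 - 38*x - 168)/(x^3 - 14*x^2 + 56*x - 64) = (x^3 + 5*x^2 - 38*x - 168)/(x^3 - 14*x^2 + 56*x - 64)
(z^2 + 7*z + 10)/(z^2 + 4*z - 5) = (z + 2)/(z - 1)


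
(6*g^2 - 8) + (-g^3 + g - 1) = -g^3 + 6*g^2 + g - 9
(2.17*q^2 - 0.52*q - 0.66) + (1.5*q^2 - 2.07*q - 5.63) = 3.67*q^2 - 2.59*q - 6.29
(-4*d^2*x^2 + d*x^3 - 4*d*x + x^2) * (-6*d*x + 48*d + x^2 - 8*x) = 24*d^3*x^3 - 192*d^3*x^2 - 10*d^2*x^4 + 80*d^2*x^3 + 24*d^2*x^2 - 192*d^2*x + d*x^5 - 8*d*x^4 - 10*d*x^3 + 80*d*x^2 + x^4 - 8*x^3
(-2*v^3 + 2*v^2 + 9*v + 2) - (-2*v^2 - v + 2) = -2*v^3 + 4*v^2 + 10*v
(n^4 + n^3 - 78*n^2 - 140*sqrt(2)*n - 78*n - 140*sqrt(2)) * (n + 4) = n^5 + 5*n^4 - 74*n^3 - 390*n^2 - 140*sqrt(2)*n^2 - 700*sqrt(2)*n - 312*n - 560*sqrt(2)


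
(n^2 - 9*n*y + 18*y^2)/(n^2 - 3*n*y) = (n - 6*y)/n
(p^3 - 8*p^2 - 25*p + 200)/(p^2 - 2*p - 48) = (p^2 - 25)/(p + 6)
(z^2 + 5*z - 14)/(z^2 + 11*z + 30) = (z^2 + 5*z - 14)/(z^2 + 11*z + 30)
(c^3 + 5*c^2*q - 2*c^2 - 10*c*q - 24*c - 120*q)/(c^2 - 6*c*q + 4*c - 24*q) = (-c^2 - 5*c*q + 6*c + 30*q)/(-c + 6*q)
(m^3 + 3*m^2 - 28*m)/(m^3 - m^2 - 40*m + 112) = m/(m - 4)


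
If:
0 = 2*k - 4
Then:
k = 2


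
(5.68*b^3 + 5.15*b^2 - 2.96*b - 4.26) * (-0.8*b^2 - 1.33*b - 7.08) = -4.544*b^5 - 11.6744*b^4 - 44.6959*b^3 - 29.1172*b^2 + 26.6226*b + 30.1608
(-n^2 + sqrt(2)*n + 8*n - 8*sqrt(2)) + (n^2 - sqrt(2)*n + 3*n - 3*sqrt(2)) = 11*n - 11*sqrt(2)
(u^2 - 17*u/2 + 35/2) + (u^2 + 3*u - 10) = 2*u^2 - 11*u/2 + 15/2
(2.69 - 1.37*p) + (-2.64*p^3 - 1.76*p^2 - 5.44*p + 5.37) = -2.64*p^3 - 1.76*p^2 - 6.81*p + 8.06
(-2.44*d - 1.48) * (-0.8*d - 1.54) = 1.952*d^2 + 4.9416*d + 2.2792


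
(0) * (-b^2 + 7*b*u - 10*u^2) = 0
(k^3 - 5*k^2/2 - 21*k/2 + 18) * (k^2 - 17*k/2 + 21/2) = k^5 - 11*k^4 + 85*k^3/4 + 81*k^2 - 1053*k/4 + 189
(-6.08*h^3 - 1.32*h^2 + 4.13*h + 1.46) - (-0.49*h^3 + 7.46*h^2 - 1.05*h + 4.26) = -5.59*h^3 - 8.78*h^2 + 5.18*h - 2.8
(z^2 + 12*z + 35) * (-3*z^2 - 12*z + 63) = -3*z^4 - 48*z^3 - 186*z^2 + 336*z + 2205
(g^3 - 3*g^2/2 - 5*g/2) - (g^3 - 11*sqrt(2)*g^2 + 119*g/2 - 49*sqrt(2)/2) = -3*g^2/2 + 11*sqrt(2)*g^2 - 62*g + 49*sqrt(2)/2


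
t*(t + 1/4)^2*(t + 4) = t^4 + 9*t^3/2 + 33*t^2/16 + t/4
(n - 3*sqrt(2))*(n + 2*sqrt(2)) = n^2 - sqrt(2)*n - 12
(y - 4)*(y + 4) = y^2 - 16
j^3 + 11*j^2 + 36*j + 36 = (j + 2)*(j + 3)*(j + 6)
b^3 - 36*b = b*(b - 6)*(b + 6)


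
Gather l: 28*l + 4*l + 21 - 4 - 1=32*l + 16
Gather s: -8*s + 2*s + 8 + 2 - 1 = 9 - 6*s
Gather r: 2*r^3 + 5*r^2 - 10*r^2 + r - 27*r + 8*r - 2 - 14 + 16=2*r^3 - 5*r^2 - 18*r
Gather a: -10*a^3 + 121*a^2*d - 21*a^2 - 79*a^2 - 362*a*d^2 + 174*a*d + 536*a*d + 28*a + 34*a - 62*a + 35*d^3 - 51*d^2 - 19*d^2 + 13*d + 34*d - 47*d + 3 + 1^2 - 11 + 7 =-10*a^3 + a^2*(121*d - 100) + a*(-362*d^2 + 710*d) + 35*d^3 - 70*d^2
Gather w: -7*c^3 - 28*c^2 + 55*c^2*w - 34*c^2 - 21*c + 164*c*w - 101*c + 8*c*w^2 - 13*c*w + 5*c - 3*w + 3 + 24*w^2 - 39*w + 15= -7*c^3 - 62*c^2 - 117*c + w^2*(8*c + 24) + w*(55*c^2 + 151*c - 42) + 18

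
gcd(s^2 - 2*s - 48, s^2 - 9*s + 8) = s - 8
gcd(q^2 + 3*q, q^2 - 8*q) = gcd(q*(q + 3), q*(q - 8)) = q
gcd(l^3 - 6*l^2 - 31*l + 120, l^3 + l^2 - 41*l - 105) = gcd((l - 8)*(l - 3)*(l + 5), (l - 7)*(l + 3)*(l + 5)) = l + 5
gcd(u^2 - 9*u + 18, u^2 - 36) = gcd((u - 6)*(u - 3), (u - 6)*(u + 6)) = u - 6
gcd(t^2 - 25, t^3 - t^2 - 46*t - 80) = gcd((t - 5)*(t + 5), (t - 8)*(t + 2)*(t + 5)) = t + 5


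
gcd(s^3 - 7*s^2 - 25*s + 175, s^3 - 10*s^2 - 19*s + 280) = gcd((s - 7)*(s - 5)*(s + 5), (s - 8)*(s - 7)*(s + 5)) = s^2 - 2*s - 35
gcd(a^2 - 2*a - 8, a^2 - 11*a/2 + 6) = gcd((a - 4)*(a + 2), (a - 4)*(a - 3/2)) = a - 4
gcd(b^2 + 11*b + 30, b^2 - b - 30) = b + 5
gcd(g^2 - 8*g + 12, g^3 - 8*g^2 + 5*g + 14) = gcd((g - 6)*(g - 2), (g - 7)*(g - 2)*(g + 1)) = g - 2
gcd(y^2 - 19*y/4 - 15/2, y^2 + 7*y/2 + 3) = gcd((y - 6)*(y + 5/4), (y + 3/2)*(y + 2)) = 1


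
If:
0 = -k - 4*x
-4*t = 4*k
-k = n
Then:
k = -4*x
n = 4*x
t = 4*x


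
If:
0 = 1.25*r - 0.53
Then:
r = 0.42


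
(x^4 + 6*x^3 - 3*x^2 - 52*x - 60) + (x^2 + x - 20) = x^4 + 6*x^3 - 2*x^2 - 51*x - 80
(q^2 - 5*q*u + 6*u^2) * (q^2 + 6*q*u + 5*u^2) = q^4 + q^3*u - 19*q^2*u^2 + 11*q*u^3 + 30*u^4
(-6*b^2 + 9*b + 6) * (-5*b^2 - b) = 30*b^4 - 39*b^3 - 39*b^2 - 6*b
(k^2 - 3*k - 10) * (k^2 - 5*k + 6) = k^4 - 8*k^3 + 11*k^2 + 32*k - 60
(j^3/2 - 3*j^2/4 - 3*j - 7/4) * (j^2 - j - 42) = j^5/2 - 5*j^4/4 - 93*j^3/4 + 131*j^2/4 + 511*j/4 + 147/2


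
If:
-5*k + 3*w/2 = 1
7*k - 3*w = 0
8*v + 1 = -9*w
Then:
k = -2/3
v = 13/8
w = -14/9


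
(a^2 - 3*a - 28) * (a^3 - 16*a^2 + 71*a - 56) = a^5 - 19*a^4 + 91*a^3 + 179*a^2 - 1820*a + 1568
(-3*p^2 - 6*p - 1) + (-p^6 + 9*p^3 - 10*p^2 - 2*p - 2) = -p^6 + 9*p^3 - 13*p^2 - 8*p - 3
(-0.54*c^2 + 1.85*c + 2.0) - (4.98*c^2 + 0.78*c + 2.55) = -5.52*c^2 + 1.07*c - 0.55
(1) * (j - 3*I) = j - 3*I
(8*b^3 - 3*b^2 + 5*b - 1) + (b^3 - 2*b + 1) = 9*b^3 - 3*b^2 + 3*b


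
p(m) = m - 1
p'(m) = 1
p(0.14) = -0.86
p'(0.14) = 1.00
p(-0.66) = -1.66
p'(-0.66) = 1.00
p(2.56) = 1.56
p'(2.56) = 1.00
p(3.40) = 2.40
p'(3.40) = 1.00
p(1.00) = 0.00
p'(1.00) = 1.00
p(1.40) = 0.40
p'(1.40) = 1.00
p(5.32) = 4.32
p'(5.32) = 1.00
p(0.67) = -0.33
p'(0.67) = 1.00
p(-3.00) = -4.00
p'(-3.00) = 1.00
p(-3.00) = -4.00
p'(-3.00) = 1.00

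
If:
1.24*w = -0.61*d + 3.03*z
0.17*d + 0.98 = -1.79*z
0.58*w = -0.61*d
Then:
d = 4.08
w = -4.29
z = -0.94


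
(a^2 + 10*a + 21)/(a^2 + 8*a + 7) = (a + 3)/(a + 1)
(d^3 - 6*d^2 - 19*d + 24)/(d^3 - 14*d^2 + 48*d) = (d^2 + 2*d - 3)/(d*(d - 6))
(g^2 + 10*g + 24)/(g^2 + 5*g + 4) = (g + 6)/(g + 1)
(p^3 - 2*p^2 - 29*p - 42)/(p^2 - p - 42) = (p^2 + 5*p + 6)/(p + 6)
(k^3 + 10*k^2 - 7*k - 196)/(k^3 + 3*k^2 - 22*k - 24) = (k^2 + 14*k + 49)/(k^2 + 7*k + 6)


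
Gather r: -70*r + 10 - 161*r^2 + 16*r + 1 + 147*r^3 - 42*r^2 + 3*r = 147*r^3 - 203*r^2 - 51*r + 11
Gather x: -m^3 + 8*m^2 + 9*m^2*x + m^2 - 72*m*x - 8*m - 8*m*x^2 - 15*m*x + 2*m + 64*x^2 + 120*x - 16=-m^3 + 9*m^2 - 6*m + x^2*(64 - 8*m) + x*(9*m^2 - 87*m + 120) - 16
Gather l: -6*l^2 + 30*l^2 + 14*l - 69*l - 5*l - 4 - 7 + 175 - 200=24*l^2 - 60*l - 36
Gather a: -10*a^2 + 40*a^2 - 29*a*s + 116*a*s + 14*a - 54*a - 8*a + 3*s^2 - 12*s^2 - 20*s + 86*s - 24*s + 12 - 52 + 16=30*a^2 + a*(87*s - 48) - 9*s^2 + 42*s - 24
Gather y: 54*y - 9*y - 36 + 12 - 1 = 45*y - 25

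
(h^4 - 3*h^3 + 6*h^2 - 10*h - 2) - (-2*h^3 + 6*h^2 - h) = h^4 - h^3 - 9*h - 2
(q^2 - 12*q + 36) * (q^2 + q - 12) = q^4 - 11*q^3 + 12*q^2 + 180*q - 432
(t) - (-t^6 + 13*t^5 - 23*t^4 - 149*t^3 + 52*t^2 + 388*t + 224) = t^6 - 13*t^5 + 23*t^4 + 149*t^3 - 52*t^2 - 387*t - 224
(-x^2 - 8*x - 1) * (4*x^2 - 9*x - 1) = -4*x^4 - 23*x^3 + 69*x^2 + 17*x + 1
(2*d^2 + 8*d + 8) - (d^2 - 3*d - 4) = d^2 + 11*d + 12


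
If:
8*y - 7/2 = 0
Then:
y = 7/16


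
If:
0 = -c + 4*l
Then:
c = 4*l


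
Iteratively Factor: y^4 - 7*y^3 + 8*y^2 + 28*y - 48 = (y - 4)*(y^3 - 3*y^2 - 4*y + 12) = (y - 4)*(y - 2)*(y^2 - y - 6) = (y - 4)*(y - 3)*(y - 2)*(y + 2)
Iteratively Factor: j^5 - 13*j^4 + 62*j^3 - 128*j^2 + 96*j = (j)*(j^4 - 13*j^3 + 62*j^2 - 128*j + 96) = j*(j - 4)*(j^3 - 9*j^2 + 26*j - 24) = j*(j - 4)*(j - 2)*(j^2 - 7*j + 12) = j*(j - 4)*(j - 3)*(j - 2)*(j - 4)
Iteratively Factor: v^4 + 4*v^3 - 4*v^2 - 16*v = (v - 2)*(v^3 + 6*v^2 + 8*v) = v*(v - 2)*(v^2 + 6*v + 8) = v*(v - 2)*(v + 4)*(v + 2)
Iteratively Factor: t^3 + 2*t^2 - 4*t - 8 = (t - 2)*(t^2 + 4*t + 4) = (t - 2)*(t + 2)*(t + 2)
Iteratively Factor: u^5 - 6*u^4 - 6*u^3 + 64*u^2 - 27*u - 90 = (u + 1)*(u^4 - 7*u^3 + u^2 + 63*u - 90) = (u - 5)*(u + 1)*(u^3 - 2*u^2 - 9*u + 18) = (u - 5)*(u - 3)*(u + 1)*(u^2 + u - 6) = (u - 5)*(u - 3)*(u + 1)*(u + 3)*(u - 2)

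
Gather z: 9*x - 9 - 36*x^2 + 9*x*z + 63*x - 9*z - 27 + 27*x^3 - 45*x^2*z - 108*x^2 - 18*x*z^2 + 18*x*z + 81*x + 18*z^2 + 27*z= 27*x^3 - 144*x^2 + 153*x + z^2*(18 - 18*x) + z*(-45*x^2 + 27*x + 18) - 36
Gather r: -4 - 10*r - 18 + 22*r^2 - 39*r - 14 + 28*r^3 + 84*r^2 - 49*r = 28*r^3 + 106*r^2 - 98*r - 36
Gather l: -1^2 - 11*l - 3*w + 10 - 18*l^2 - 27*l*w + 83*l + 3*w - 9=-18*l^2 + l*(72 - 27*w)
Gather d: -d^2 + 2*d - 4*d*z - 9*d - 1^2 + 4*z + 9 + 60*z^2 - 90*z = -d^2 + d*(-4*z - 7) + 60*z^2 - 86*z + 8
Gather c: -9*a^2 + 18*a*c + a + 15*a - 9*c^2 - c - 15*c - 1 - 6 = -9*a^2 + 16*a - 9*c^2 + c*(18*a - 16) - 7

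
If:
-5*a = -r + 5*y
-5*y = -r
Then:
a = 0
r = 5*y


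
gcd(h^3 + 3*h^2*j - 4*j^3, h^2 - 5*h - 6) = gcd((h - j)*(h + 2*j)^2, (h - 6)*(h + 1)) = 1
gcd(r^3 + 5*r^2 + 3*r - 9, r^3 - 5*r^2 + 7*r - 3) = r - 1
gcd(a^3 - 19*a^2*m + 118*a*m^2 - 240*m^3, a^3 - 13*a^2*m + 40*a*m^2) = a^2 - 13*a*m + 40*m^2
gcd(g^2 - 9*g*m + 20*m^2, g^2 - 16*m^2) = g - 4*m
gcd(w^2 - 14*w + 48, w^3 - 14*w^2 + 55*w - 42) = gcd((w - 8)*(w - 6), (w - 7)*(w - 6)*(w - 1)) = w - 6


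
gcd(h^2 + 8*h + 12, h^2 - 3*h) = 1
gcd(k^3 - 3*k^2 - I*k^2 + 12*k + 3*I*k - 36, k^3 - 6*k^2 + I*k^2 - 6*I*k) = 1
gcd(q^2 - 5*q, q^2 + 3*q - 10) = 1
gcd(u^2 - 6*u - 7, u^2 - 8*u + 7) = u - 7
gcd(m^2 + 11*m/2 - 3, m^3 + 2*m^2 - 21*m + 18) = m + 6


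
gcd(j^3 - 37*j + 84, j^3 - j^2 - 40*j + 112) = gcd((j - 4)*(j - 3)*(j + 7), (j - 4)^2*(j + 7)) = j^2 + 3*j - 28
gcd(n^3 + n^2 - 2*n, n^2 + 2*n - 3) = n - 1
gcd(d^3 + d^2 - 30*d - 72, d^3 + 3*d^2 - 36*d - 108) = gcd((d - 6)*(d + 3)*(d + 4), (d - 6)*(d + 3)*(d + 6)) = d^2 - 3*d - 18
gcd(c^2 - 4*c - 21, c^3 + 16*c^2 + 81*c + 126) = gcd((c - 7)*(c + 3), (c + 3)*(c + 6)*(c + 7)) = c + 3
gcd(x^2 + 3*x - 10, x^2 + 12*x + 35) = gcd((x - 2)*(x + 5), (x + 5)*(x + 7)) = x + 5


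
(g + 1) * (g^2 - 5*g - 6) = g^3 - 4*g^2 - 11*g - 6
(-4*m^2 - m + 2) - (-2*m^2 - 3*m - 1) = -2*m^2 + 2*m + 3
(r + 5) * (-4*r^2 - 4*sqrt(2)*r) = -4*r^3 - 20*r^2 - 4*sqrt(2)*r^2 - 20*sqrt(2)*r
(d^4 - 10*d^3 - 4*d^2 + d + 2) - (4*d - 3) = d^4 - 10*d^3 - 4*d^2 - 3*d + 5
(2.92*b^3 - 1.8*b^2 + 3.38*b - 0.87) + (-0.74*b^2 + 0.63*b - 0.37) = 2.92*b^3 - 2.54*b^2 + 4.01*b - 1.24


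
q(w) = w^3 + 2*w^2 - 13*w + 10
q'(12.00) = 467.00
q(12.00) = 1870.00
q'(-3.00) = 2.00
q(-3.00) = 40.00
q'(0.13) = -12.43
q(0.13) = 8.35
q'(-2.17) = -7.55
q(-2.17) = 37.41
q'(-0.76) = -14.31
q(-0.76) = 20.60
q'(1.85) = 4.67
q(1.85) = -0.87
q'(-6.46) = 86.35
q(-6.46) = -92.14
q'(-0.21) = -13.71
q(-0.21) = 12.81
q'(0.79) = -7.97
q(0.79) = 1.47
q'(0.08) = -12.66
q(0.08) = 8.97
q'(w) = 3*w^2 + 4*w - 13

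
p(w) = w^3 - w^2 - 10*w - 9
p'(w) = 3*w^2 - 2*w - 10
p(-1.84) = -0.22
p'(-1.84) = 3.84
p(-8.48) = -605.91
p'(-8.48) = 222.69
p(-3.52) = -29.80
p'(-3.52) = 34.21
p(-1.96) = -0.77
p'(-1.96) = 5.44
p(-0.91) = -1.48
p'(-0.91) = -5.70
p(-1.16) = -0.31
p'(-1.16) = -3.64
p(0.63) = -15.45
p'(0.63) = -10.07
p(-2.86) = -11.97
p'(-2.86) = 20.26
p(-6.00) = -201.00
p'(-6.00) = 110.00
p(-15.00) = -3459.00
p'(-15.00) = 695.00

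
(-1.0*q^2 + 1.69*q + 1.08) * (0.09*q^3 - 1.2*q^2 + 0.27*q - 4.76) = -0.09*q^5 + 1.3521*q^4 - 2.2008*q^3 + 3.9203*q^2 - 7.7528*q - 5.1408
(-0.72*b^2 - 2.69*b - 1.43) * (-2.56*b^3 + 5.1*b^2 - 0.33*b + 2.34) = 1.8432*b^5 + 3.2144*b^4 - 9.8206*b^3 - 8.0901*b^2 - 5.8227*b - 3.3462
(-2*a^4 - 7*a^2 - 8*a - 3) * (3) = -6*a^4 - 21*a^2 - 24*a - 9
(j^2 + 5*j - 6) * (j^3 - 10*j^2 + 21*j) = j^5 - 5*j^4 - 35*j^3 + 165*j^2 - 126*j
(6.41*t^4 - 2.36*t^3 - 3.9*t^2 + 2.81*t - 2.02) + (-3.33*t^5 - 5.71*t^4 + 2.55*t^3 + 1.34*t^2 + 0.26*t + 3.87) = -3.33*t^5 + 0.7*t^4 + 0.19*t^3 - 2.56*t^2 + 3.07*t + 1.85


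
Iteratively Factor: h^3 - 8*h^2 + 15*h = (h - 5)*(h^2 - 3*h) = h*(h - 5)*(h - 3)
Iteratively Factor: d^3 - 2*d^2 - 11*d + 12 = (d - 4)*(d^2 + 2*d - 3) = (d - 4)*(d + 3)*(d - 1)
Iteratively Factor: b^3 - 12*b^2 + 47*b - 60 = (b - 4)*(b^2 - 8*b + 15) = (b - 4)*(b - 3)*(b - 5)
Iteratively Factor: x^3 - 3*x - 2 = (x + 1)*(x^2 - x - 2) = (x - 2)*(x + 1)*(x + 1)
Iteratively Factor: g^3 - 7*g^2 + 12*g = (g - 4)*(g^2 - 3*g) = g*(g - 4)*(g - 3)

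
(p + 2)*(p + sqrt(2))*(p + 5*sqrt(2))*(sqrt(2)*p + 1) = sqrt(2)*p^4 + 2*sqrt(2)*p^3 + 13*p^3 + 16*sqrt(2)*p^2 + 26*p^2 + 10*p + 32*sqrt(2)*p + 20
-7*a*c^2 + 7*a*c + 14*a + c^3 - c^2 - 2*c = (-7*a + c)*(c - 2)*(c + 1)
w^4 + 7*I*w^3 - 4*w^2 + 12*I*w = w*(w - I)*(w + 2*I)*(w + 6*I)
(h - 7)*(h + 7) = h^2 - 49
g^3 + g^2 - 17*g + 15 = (g - 3)*(g - 1)*(g + 5)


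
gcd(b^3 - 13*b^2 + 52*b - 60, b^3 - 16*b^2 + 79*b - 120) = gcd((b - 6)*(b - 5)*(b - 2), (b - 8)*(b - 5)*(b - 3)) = b - 5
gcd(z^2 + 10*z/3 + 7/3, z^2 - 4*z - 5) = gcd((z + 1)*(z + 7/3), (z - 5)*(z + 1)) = z + 1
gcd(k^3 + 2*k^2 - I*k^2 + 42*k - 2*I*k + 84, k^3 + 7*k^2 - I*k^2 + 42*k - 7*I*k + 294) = k^2 - I*k + 42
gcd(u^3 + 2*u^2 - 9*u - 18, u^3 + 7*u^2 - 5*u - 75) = u - 3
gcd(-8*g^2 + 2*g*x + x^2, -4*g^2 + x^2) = -2*g + x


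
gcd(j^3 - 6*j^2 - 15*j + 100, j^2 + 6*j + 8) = j + 4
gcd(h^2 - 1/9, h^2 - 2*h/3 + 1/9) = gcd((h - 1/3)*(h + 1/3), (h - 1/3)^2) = h - 1/3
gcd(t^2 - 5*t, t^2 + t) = t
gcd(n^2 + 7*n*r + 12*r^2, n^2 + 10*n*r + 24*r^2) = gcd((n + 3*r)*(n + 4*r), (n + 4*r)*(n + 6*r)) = n + 4*r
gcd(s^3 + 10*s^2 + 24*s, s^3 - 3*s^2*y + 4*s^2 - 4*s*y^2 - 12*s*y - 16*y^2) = s + 4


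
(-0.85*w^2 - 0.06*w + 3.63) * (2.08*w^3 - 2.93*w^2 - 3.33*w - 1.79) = -1.768*w^5 + 2.3657*w^4 + 10.5567*w^3 - 8.9146*w^2 - 11.9805*w - 6.4977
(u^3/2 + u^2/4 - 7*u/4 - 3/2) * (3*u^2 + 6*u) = 3*u^5/2 + 15*u^4/4 - 15*u^3/4 - 15*u^2 - 9*u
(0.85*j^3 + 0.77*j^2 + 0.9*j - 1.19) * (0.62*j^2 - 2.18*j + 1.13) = 0.527*j^5 - 1.3756*j^4 - 0.1601*j^3 - 1.8297*j^2 + 3.6112*j - 1.3447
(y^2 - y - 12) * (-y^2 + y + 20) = -y^4 + 2*y^3 + 31*y^2 - 32*y - 240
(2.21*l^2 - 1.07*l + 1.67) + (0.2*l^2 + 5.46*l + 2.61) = 2.41*l^2 + 4.39*l + 4.28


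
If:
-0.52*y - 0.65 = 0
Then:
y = -1.25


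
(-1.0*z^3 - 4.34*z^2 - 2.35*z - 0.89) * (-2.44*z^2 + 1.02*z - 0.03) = 2.44*z^5 + 9.5696*z^4 + 1.3372*z^3 - 0.0952000000000002*z^2 - 0.8373*z + 0.0267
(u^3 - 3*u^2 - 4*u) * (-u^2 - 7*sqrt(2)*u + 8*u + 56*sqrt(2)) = -u^5 - 7*sqrt(2)*u^4 + 11*u^4 - 20*u^3 + 77*sqrt(2)*u^3 - 140*sqrt(2)*u^2 - 32*u^2 - 224*sqrt(2)*u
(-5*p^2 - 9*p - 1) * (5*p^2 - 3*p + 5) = -25*p^4 - 30*p^3 - 3*p^2 - 42*p - 5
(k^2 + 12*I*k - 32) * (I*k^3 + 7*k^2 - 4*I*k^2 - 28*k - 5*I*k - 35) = I*k^5 - 5*k^4 - 4*I*k^4 + 20*k^3 + 47*I*k^3 - 199*k^2 - 208*I*k^2 + 896*k - 260*I*k + 1120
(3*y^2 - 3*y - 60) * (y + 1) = 3*y^3 - 63*y - 60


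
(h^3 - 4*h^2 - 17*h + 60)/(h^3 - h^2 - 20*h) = (h - 3)/h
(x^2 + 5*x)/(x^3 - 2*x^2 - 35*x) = 1/(x - 7)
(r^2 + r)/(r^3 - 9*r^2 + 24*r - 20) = r*(r + 1)/(r^3 - 9*r^2 + 24*r - 20)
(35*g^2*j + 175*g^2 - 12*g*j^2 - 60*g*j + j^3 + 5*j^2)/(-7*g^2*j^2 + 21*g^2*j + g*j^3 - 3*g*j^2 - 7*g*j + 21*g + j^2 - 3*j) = (-5*g*j - 25*g + j^2 + 5*j)/(g*j^2 - 3*g*j + j - 3)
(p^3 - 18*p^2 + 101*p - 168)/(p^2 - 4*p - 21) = (p^2 - 11*p + 24)/(p + 3)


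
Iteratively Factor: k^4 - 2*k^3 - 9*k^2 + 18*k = (k - 3)*(k^3 + k^2 - 6*k) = (k - 3)*(k + 3)*(k^2 - 2*k) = k*(k - 3)*(k + 3)*(k - 2)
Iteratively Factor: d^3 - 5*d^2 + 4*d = (d - 1)*(d^2 - 4*d) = d*(d - 1)*(d - 4)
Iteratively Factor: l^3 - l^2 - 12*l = (l - 4)*(l^2 + 3*l) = (l - 4)*(l + 3)*(l)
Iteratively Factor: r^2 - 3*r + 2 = (r - 2)*(r - 1)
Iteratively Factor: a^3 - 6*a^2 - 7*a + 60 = (a + 3)*(a^2 - 9*a + 20) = (a - 4)*(a + 3)*(a - 5)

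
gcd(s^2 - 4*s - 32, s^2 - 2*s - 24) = s + 4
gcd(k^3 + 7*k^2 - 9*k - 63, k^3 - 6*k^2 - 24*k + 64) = 1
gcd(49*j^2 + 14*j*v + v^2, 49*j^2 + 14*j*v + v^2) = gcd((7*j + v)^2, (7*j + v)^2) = 49*j^2 + 14*j*v + v^2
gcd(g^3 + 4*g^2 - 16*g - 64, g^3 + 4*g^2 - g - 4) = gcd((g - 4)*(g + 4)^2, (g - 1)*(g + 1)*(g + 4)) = g + 4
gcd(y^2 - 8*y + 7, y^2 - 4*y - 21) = y - 7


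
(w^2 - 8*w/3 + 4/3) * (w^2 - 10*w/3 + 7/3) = w^4 - 6*w^3 + 113*w^2/9 - 32*w/3 + 28/9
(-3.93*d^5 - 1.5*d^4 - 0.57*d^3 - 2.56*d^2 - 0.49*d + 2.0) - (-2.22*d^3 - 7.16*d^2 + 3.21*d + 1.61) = -3.93*d^5 - 1.5*d^4 + 1.65*d^3 + 4.6*d^2 - 3.7*d + 0.39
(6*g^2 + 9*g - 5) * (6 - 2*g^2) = -12*g^4 - 18*g^3 + 46*g^2 + 54*g - 30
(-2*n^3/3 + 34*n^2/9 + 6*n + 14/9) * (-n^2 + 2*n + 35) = 2*n^5/3 - 46*n^4/9 - 196*n^3/9 + 428*n^2/3 + 1918*n/9 + 490/9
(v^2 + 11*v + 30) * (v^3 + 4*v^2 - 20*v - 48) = v^5 + 15*v^4 + 54*v^3 - 148*v^2 - 1128*v - 1440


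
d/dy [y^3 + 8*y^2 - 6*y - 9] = 3*y^2 + 16*y - 6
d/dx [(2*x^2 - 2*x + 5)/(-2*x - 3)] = 4*(-x^2 - 3*x + 4)/(4*x^2 + 12*x + 9)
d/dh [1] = 0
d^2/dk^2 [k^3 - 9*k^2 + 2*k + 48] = 6*k - 18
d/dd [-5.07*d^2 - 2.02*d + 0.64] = -10.14*d - 2.02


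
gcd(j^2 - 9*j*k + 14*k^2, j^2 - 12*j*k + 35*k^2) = j - 7*k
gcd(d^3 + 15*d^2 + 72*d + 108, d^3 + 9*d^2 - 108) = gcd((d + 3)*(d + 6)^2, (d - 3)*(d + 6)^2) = d^2 + 12*d + 36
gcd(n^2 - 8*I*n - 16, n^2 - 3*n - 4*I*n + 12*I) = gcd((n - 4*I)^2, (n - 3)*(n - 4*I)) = n - 4*I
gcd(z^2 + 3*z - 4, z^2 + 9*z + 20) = z + 4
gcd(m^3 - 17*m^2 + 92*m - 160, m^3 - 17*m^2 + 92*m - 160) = m^3 - 17*m^2 + 92*m - 160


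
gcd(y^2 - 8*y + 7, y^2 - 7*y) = y - 7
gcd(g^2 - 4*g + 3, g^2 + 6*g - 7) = g - 1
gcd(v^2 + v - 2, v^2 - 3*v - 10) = v + 2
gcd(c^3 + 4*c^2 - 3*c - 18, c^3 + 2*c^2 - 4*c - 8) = c - 2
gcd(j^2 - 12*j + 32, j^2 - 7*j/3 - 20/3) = j - 4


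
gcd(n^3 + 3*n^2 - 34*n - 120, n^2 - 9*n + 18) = n - 6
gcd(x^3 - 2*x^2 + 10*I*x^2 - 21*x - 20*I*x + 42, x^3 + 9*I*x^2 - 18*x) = x + 3*I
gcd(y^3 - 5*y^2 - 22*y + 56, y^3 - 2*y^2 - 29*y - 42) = y - 7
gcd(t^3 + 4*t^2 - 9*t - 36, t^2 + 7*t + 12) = t^2 + 7*t + 12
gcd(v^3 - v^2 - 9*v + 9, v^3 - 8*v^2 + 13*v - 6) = v - 1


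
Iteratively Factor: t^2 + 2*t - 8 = (t + 4)*(t - 2)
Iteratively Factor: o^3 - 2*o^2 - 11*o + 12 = (o - 1)*(o^2 - o - 12) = (o - 1)*(o + 3)*(o - 4)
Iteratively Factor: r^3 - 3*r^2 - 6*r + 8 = (r - 1)*(r^2 - 2*r - 8) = (r - 1)*(r + 2)*(r - 4)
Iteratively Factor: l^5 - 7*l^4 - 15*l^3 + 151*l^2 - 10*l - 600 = (l + 4)*(l^4 - 11*l^3 + 29*l^2 + 35*l - 150) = (l + 2)*(l + 4)*(l^3 - 13*l^2 + 55*l - 75) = (l - 5)*(l + 2)*(l + 4)*(l^2 - 8*l + 15) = (l - 5)^2*(l + 2)*(l + 4)*(l - 3)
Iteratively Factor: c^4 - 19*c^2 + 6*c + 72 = (c + 2)*(c^3 - 2*c^2 - 15*c + 36) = (c - 3)*(c + 2)*(c^2 + c - 12) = (c - 3)*(c + 2)*(c + 4)*(c - 3)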